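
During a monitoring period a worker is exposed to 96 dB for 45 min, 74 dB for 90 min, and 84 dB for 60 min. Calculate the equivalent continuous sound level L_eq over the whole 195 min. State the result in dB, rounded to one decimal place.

90.0 dB

Weight each interval's intensity by its duration and average over T = 195 min:
Σ tᵢ·10^(Lᵢ/10) = 45·10^(96/10) + 90·10^(74/10) + 60·10^(84/10) = 1.965e+11.
L_eq = 10·log₁₀(1.965e+11/195) = 90.03 dB.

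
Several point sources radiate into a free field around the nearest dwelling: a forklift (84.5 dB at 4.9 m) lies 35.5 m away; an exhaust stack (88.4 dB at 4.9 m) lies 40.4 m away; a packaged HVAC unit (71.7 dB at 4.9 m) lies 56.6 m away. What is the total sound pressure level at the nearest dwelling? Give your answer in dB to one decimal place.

71.9 dB

Apply inverse-square spreading to bring every level to the receiver, then sum 10^(L/10).
forklift: 84.5 − 20·log₁₀(35.5/4.9) = 84.5 − 17.20 = 67.30 dB.
exhaust stack: 88.4 − 20·log₁₀(40.4/4.9) = 88.4 − 18.32 = 70.08 dB.
packaged HVAC unit: 71.7 − 20·log₁₀(56.6/4.9) = 71.7 − 21.25 = 50.45 dB.
Σ 10^(L/10) = 1.566e+07 → L_total = 10·log₁₀(1.566e+07) = 71.95 dB.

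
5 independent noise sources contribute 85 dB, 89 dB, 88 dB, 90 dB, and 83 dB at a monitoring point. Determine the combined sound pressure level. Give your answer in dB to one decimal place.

94.7 dB

Incoherent sources combine by intensity addition: L_total = 10·log₁₀(Σ 10^(L_i/10)).
Σ 10^(L/10) = 10^(85/10) + 10^(89/10) + 10^(88/10) + 10^(90/10) + 10^(83/10) = 2.941e+09.
L_total = 10·log₁₀(2.941e+09) = 94.69 dB.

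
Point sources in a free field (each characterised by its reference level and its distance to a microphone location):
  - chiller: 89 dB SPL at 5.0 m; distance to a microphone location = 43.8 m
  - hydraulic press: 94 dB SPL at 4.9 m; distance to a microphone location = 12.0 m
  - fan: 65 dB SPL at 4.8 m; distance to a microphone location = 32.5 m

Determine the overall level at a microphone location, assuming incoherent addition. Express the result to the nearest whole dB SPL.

First find each source's level at the receiver (point-source: −20·log₁₀(r/r_ref)), then combine on an intensity basis.
chiller: 89 − 20·log₁₀(43.8/5.0) = 89 − 18.85 = 70.15 dB SPL.
hydraulic press: 94 − 20·log₁₀(12.0/4.9) = 94 − 7.78 = 86.22 dB SPL.
fan: 65 − 20·log₁₀(32.5/4.8) = 65 − 16.61 = 48.39 dB SPL.
Σ 10^(L/10) = 4.292e+08 → L_total = 10·log₁₀(4.292e+08) = 86.33 dB SPL.

86 dB SPL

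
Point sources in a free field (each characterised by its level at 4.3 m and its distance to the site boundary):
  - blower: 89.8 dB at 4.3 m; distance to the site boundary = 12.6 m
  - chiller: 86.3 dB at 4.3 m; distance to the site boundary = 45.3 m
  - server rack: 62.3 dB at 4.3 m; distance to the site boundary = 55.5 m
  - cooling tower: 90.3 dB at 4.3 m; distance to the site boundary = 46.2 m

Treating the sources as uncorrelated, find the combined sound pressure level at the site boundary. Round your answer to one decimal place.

80.9 dB

First find each source's level at the receiver (point-source: −20·log₁₀(r/r_ref)), then combine on an intensity basis.
blower: 89.8 − 20·log₁₀(12.6/4.3) = 89.8 − 9.34 = 80.46 dB.
chiller: 86.3 − 20·log₁₀(45.3/4.3) = 86.3 − 20.45 = 65.85 dB.
server rack: 62.3 − 20·log₁₀(55.5/4.3) = 62.3 − 22.22 = 40.08 dB.
cooling tower: 90.3 − 20·log₁₀(46.2/4.3) = 90.3 − 20.62 = 69.68 dB.
Σ 10^(L/10) = 1.244e+08 → L_total = 10·log₁₀(1.244e+08) = 80.95 dB.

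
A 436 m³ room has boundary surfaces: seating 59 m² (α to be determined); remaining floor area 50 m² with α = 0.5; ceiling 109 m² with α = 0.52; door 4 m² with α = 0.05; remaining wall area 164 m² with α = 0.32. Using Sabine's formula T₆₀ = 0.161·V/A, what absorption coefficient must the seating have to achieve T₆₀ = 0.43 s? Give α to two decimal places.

A = 0.161·V/T₆₀ = 0.161·436/0.43 = 163.25 m² sabins.
Absorption from the other surfaces = 50·0.5 + 109·0.52 + 4·0.05 + 164·0.32 = 134.36 m², so the seating must supply 28.89 m² over 59 m².
α = 28.89/59 = 0.490.

0.49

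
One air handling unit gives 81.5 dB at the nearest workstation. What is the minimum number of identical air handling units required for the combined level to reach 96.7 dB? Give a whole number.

34

The shortfall is 96.7 − 81.5 = 15.2 dB, and N units add 10·log₁₀ N, so need 10·log₁₀ N ≥ 15.2.
N ≥ 10^(15.2/10) = 33.113, so N = 34.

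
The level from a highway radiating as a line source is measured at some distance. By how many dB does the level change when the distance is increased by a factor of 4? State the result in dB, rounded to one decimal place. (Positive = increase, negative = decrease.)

-6.0 dB

Line-source spreading: ΔL = −10·log₁₀(r₂/r₁).
ΔL = −10·log₁₀(4) = -6.02 dB.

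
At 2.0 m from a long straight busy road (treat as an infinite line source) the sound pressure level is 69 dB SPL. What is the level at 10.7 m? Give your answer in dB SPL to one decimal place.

Cylindrical spreading from a line source gives a 10·log₁₀(r₂/r₁) drop.
L₂ = 69 − 10·log₁₀(10.7/2.0) = 69 − 7.284 = 61.72 dB SPL.

61.7 dB SPL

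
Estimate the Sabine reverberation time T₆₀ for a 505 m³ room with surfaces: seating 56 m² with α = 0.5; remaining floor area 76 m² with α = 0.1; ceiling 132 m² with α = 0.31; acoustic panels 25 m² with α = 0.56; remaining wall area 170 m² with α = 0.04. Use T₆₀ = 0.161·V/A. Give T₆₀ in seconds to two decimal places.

Total absorption A = 56·0.5 + 76·0.1 + 132·0.31 + 25·0.56 + 170·0.04 = 97.32 m² sabins.
T₆₀ = 0.161·V/A = 0.161·505/97.32 = 0.835 s.

0.84 s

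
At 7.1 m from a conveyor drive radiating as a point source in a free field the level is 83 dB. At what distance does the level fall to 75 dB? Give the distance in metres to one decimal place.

Point-source spreading drops the level by 20·log₁₀(r₂/r₁); inverting, r₂/r₁ = 10^(ΔL/20).
r₂ = 7.1·10^((83−75)/20) = 7.1·10^(8.0/20) = 17.83 m.

17.8 m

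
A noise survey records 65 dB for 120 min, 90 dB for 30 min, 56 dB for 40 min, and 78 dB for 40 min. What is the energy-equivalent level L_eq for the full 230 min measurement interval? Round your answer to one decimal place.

81.6 dB

Weight each interval's intensity by its duration and average over T = 230 min:
Σ tᵢ·10^(Lᵢ/10) = 120·10^(65/10) + 30·10^(90/10) + 40·10^(56/10) + 40·10^(78/10) = 3.292e+10.
L_eq = 10·log₁₀(3.292e+10/230) = 81.56 dB.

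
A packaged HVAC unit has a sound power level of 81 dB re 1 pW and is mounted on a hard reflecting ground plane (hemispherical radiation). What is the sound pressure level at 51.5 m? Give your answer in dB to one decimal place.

L_p = L_w − 10·log₁₀(2π·r²) with r = 51.5 m.
2π·r² = 1.666e+04 m², 10·log₁₀ of that is 42.218 dB.
L_p = 81 − 42.218 = 38.78 dB.

38.8 dB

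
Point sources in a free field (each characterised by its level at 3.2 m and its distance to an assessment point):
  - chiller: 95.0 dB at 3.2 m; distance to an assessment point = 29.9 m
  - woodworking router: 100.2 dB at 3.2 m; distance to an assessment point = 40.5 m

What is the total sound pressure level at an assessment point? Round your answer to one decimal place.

80.1 dB

Apply inverse-square spreading to bring every level to the receiver, then sum 10^(L/10).
chiller: 95.0 − 20·log₁₀(29.9/3.2) = 95.0 − 19.41 = 75.59 dB.
woodworking router: 100.2 − 20·log₁₀(40.5/3.2) = 100.2 − 22.05 = 78.15 dB.
Σ 10^(L/10) = 1.016e+08 → L_total = 10·log₁₀(1.016e+08) = 80.07 dB.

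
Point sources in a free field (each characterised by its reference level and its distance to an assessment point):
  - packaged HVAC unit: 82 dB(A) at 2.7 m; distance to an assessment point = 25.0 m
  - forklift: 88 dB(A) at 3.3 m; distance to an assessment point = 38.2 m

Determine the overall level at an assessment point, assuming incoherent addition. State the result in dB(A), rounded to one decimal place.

68.2 dB(A)

Propagate each source to the receiver with L = L_ref − 20·log₁₀(r/r_ref), then add intensities.
packaged HVAC unit: 82 − 20·log₁₀(25.0/2.7) = 82 − 19.33 = 62.67 dB(A).
forklift: 88 − 20·log₁₀(38.2/3.3) = 88 − 21.27 = 66.73 dB(A).
Σ 10^(L/10) = 6.557e+06 → L_total = 10·log₁₀(6.557e+06) = 68.17 dB(A).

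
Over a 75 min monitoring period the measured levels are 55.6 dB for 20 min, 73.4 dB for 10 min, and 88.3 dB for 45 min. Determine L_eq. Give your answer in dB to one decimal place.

86.1 dB

The energy average is taken in the linear domain: L_eq = 10·log₁₀[(Σ tᵢ·10^(Lᵢ/10))/T], T = 75 min.
Σ tᵢ·10^(Lᵢ/10) = 20·10^(55.6/10) + 10·10^(73.4/10) + 45·10^(88.3/10) = 3.065e+10.
L_eq = 10·log₁₀(3.065e+10/75) = 86.11 dB.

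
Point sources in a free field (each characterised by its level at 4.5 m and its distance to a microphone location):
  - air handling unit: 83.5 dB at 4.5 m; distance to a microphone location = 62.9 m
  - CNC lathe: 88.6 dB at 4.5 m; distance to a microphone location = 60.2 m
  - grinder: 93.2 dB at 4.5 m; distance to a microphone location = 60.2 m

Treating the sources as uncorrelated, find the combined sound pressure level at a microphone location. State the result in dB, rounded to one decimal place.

First find each source's level at the receiver (point-source: −20·log₁₀(r/r_ref)), then combine on an intensity basis.
air handling unit: 83.5 − 20·log₁₀(62.9/4.5) = 83.5 − 22.91 = 60.59 dB.
CNC lathe: 88.6 − 20·log₁₀(60.2/4.5) = 88.6 − 22.53 = 66.07 dB.
grinder: 93.2 − 20·log₁₀(60.2/4.5) = 93.2 − 22.53 = 70.67 dB.
Σ 10^(L/10) = 1.687e+07 → L_total = 10·log₁₀(1.687e+07) = 72.27 dB.

72.3 dB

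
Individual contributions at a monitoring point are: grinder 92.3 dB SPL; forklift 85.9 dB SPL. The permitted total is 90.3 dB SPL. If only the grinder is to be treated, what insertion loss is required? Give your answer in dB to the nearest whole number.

Fixed contribution from the other source: Σ 10^(L/10) = 10^(85.9/10) = 3.890e+08 (85.90 dB SPL).
To meet 90.3 dB SPL overall, the treated grinder may contribute at most 10^(90.3/10) − 3.890e+08 = 6.825e+08, i.e. 88.34 dB SPL.
Required insertion loss = 92.3 − 88.34 = 3.96 dB.

4 dB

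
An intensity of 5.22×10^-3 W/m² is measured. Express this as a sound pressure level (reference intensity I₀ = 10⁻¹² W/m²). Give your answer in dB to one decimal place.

I/I₀ = 5.22×10^-3/10⁻¹² = 5.22×10^9, and L = 10·log₁₀(I/I₀).
L = 10·(0.7177 + 9) = 97.18 dB.

97.2 dB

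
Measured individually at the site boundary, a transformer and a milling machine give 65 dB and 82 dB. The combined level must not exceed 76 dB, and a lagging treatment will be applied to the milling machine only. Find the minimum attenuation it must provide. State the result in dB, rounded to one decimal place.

Everything except the milling machine sums to 10^(65/10) = 3.162e+06 in linear terms, 65.00 dB.
The limit corresponds to 10^(76/10) = 3.981e+07; subtracting the fixed part leaves 3.665e+07 for the milling machine, i.e. 75.64 dB.
So the milling machine must be reduced from 82 to 75.64 dB: IL = 6.36 dB.

6.4 dB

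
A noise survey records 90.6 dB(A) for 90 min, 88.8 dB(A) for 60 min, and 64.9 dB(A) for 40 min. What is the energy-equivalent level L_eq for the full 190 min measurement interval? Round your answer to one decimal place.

The energy average is taken in the linear domain: L_eq = 10·log₁₀[(Σ tᵢ·10^(Lᵢ/10))/T], T = 190 min.
Σ tᵢ·10^(Lᵢ/10) = 90·10^(90.6/10) + 60·10^(88.8/10) + 40·10^(64.9/10) = 1.490e+11.
L_eq = 10·log₁₀(1.490e+11/190) = 88.94 dB(A).

88.9 dB(A)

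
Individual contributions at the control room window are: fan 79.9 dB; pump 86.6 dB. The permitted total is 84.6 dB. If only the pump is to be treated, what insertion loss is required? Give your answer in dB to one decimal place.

Fixed contribution from the other source: Σ 10^(L/10) = 10^(79.9/10) = 9.772e+07 (79.90 dB).
To meet 84.6 dB overall, the treated pump may contribute at most 10^(84.6/10) − 9.772e+07 = 1.907e+08, i.e. 82.80 dB.
So the pump must be reduced from 86.6 to 82.80 dB: IL = 3.80 dB.

3.8 dB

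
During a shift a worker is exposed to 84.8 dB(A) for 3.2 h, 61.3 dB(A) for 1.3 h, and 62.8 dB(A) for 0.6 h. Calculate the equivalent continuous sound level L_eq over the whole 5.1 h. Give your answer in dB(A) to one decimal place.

82.8 dB(A)

Weight each interval's intensity by its duration and average over T = 5.1 h:
Σ tᵢ·10^(Lᵢ/10) = 3.2·10^(84.8/10) + 1.3·10^(61.3/10) + 0.6·10^(62.8/10) = 9.693e+08.
L_eq = 10·log₁₀(9.693e+08/5.1) = 82.79 dB(A).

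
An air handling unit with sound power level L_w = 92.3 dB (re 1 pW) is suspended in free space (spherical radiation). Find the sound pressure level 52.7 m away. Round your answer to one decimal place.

L_p = L_w − 10·log₁₀(4π·r²) with r = 52.7 m.
4π·r² = 3.49e+04 m², 10·log₁₀ of that is 45.428 dB.
L_p = 92.3 − 45.428 = 46.87 dB.

46.9 dB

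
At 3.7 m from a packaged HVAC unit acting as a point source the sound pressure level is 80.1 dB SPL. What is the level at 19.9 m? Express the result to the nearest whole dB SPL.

65 dB SPL

For a point source, L₂ = L₁ − 20·log₁₀(r₂/r₁).
L₂ = 80.1 − 20·log₁₀(19.9/3.7) = 80.1 − 14.613 = 65.49 dB SPL.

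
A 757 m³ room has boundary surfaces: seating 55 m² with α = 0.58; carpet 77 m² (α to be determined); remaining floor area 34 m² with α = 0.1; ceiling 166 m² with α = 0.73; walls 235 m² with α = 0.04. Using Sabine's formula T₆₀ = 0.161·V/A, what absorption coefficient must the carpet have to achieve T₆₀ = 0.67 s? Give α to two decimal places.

From T₆₀ = 0.161·V/A, the target T₆₀ = 0.67 s needs A = 0.161·757/0.67 = 181.91 m².
Absorption from the other surfaces = 55·0.58 + 34·0.1 + 166·0.73 + 235·0.04 = 165.88 m², so the carpet must supply 16.03 m² over 77 m².
α = 16.03/77 = 0.208.

0.21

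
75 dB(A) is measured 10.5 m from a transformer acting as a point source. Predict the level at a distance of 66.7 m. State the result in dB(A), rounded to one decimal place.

Spherical spreading from a point source gives a 20·log₁₀(r₂/r₁) drop.
L₂ = 75 − 20·log₁₀(66.7/10.5) = 75 − 16.059 = 58.94 dB(A).

58.9 dB(A)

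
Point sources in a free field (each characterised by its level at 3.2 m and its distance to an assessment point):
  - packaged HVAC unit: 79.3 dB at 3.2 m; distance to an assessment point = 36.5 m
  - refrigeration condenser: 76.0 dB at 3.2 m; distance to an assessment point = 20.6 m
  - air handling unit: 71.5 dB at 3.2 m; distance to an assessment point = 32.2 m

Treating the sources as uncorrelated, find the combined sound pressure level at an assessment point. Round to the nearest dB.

First find each source's level at the receiver (point-source: −20·log₁₀(r/r_ref)), then combine on an intensity basis.
packaged HVAC unit: 79.3 − 20·log₁₀(36.5/3.2) = 79.3 − 21.14 = 58.16 dB.
refrigeration condenser: 76.0 − 20·log₁₀(20.6/3.2) = 76.0 − 16.17 = 59.83 dB.
air handling unit: 71.5 − 20·log₁₀(32.2/3.2) = 71.5 − 20.05 = 51.45 dB.
Σ 10^(L/10) = 1.754e+06 → L_total = 10·log₁₀(1.754e+06) = 62.44 dB.

62 dB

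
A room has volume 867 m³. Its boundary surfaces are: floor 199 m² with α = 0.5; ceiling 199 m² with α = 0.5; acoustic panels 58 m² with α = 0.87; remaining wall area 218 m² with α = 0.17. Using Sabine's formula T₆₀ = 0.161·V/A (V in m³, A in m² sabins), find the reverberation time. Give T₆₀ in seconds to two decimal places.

Summing Sᵢαᵢ: 199·0.5 + 199·0.5 + 58·0.87 + 218·0.17 = 286.52 m².
T₆₀ = 0.161·V/A = 0.161·867/286.52 = 0.487 s.

0.49 s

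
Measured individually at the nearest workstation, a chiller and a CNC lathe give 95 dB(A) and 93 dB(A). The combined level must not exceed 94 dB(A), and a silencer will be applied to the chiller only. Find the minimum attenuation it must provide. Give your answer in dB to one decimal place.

Fixed contribution from the other source: Σ 10^(L/10) = 10^(93/10) = 1.995e+09 (93.00 dB(A)).
The limit corresponds to 10^(94/10) = 2.512e+09; subtracting the fixed part leaves 5.166e+08 for the chiller, i.e. 87.13 dB(A).
Required insertion loss = 95 − 87.13 = 7.87 dB.

7.9 dB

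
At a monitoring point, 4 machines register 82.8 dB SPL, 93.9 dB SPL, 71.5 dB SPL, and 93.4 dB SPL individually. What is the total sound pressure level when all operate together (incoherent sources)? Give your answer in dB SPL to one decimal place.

For uncorrelated sources the intensities add, so convert each level to linear form, sum, and take 10·log₁₀ of the total.
Σ 10^(L/10) = 10^(82.8/10) + 10^(93.9/10) + 10^(71.5/10) + 10^(93.4/10) = 4.847e+09.
L_total = 10·log₁₀(4.847e+09) = 96.85 dB SPL.

96.9 dB SPL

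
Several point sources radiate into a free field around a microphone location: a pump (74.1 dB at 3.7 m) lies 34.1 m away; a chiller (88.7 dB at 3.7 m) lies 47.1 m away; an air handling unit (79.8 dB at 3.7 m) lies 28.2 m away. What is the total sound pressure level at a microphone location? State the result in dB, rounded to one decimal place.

Propagate each source to the receiver with L = L_ref − 20·log₁₀(r/r_ref), then add intensities.
pump: 74.1 − 20·log₁₀(34.1/3.7) = 74.1 − 19.29 = 54.81 dB.
chiller: 88.7 − 20·log₁₀(47.1/3.7) = 88.7 − 22.10 = 66.60 dB.
air handling unit: 79.8 − 20·log₁₀(28.2/3.7) = 79.8 − 17.64 = 62.16 dB.
Σ 10^(L/10) = 6.521e+06 → L_total = 10·log₁₀(6.521e+06) = 68.14 dB.

68.1 dB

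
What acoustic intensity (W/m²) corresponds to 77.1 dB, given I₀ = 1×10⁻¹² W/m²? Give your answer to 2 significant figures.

L = 10·log₁₀(I/I₀) ⇒ I = I₀·10^(L/10) = 10⁻¹² × 10^7.71.

5.1e-05 W/m²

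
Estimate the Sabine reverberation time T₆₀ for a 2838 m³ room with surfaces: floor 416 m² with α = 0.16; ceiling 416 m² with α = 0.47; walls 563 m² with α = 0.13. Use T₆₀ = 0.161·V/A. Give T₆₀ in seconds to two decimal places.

Summing Sᵢαᵢ: 416·0.16 + 416·0.47 + 563·0.13 = 335.27 m².
T₆₀ = 0.161 × 2838 / 335.27 = 1.363 s.

1.36 s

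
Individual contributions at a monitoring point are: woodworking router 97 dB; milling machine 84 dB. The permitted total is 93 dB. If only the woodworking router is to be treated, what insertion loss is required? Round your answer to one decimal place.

Everything except the woodworking router sums to 10^(84/10) = 2.512e+08 in linear terms, 84.00 dB.
The limit corresponds to 10^(93/10) = 1.995e+09; subtracting the fixed part leaves 1.744e+09 for the woodworking router, i.e. 92.42 dB.
Required insertion loss = 97 − 92.42 = 4.58 dB.

4.6 dB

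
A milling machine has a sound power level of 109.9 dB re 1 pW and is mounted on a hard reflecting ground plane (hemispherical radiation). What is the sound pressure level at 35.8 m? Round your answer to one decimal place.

The power spreads over a hemisphere of area 2π·r², so L_p = L_w − 10·log₁₀(2π·r²).
2π·r² = 8053 m², 10·log₁₀ of that is 39.059 dB.
L_p = 109.9 − 39.059 = 70.84 dB.

70.8 dB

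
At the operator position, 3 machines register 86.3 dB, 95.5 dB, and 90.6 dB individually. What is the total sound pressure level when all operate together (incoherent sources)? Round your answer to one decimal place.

For uncorrelated sources the intensities add, so convert each level to linear form, sum, and take 10·log₁₀ of the total.
Σ 10^(L/10) = 10^(86.3/10) + 10^(95.5/10) + 10^(90.6/10) = 5.123e+09.
L_total = 10·log₁₀(5.123e+09) = 97.10 dB.

97.1 dB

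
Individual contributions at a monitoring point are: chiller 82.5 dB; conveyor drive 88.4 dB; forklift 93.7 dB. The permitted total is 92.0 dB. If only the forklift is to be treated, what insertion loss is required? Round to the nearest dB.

Everything except the forklift sums to 10^(82.5/10) + 10^(88.4/10) = 8.697e+08 in linear terms, 89.39 dB.
The limit corresponds to 10^(92.0/10) = 1.585e+09; subtracting the fixed part leaves 7.152e+08 for the forklift, i.e. 88.54 dB.
So the forklift must be reduced from 93.7 to 88.54 dB: IL = 5.16 dB.

5 dB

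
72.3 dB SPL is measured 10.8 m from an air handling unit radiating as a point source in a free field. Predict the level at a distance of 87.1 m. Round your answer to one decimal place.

For a point source, L₂ = L₁ − 20·log₁₀(r₂/r₁).
L₂ = 72.3 − 20·log₁₀(87.1/10.8) = 72.3 − 18.132 = 54.17 dB SPL.

54.2 dB SPL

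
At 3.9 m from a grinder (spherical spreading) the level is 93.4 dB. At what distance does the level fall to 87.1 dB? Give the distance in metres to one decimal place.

8.1 m

The 6.3 dB drop corresponds to a distance ratio of 10^(6.3/20) for a point source.
r₂ = 3.9·10^((93.4−87.1)/20) = 3.9·10^(6.3/20) = 8.05 m.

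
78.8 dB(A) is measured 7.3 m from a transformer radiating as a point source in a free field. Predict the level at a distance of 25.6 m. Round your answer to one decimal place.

67.9 dB(A)

Point-source attenuation: ΔL = 20·log₁₀(r₂/r₁) = 20·log₁₀(25.6/7.3) = 10.898 dB.
L₂ = 78.8 − 20·log₁₀(25.6/7.3) = 78.8 − 10.898 = 67.90 dB(A).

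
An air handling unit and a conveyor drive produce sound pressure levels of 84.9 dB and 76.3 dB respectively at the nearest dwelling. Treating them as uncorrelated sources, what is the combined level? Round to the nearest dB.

85 dB

For uncorrelated sources the intensities add, so convert each level to linear form, sum, and take 10·log₁₀ of the total.
Σ 10^(L/10) = 10^(84.9/10) + 10^(76.3/10) = 3.517e+08.
L_total = 10·log₁₀(3.517e+08) = 85.46 dB.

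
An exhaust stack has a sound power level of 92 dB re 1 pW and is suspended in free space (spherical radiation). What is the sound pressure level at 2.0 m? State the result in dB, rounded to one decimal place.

L_p = L_w − 10·log₁₀(4π·r²) with r = 2.0 m.
4π·r² = 50.27 m², 10·log₁₀ of that is 17.013 dB.
L_p = 92 − 17.013 = 74.99 dB.

75.0 dB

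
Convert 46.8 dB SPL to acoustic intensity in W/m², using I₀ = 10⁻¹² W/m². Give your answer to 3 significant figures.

L = 10·log₁₀(I/I₀) ⇒ I = I₀·10^(L/10) = 10⁻¹² × 10^4.68.

4.79e-08 W/m²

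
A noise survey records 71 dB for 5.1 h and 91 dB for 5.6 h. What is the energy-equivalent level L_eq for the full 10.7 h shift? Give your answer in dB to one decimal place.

Weight each interval's intensity by its duration and average over T = 10.7 h:
Σ tᵢ·10^(Lᵢ/10) = 5.1·10^(71/10) + 5.6·10^(91/10) = 7.114e+09.
L_eq = 10·log₁₀(7.114e+09/10.7) = 88.23 dB.

88.2 dB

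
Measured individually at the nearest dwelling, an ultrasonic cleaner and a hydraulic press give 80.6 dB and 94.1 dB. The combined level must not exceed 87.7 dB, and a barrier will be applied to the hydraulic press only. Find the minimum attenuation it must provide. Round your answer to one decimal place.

7.3 dB

The untreated sources together contribute 10^(80.6/10) = 1.148e+08, i.e. 80.60 dB.
The limit corresponds to 10^(87.7/10) = 5.888e+08; subtracting the fixed part leaves 4.740e+08 for the hydraulic press, i.e. 86.76 dB.
Required insertion loss = 94.1 − 86.76 = 7.34 dB.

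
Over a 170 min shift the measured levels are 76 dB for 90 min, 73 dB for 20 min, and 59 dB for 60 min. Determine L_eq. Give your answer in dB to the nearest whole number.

74 dB

Weight each interval's intensity by its duration and average over T = 170 min:
Σ tᵢ·10^(Lᵢ/10) = 90·10^(76/10) + 20·10^(73/10) + 60·10^(59/10) = 4.030e+09.
L_eq = 10·log₁₀(4.030e+09/170) = 73.75 dB.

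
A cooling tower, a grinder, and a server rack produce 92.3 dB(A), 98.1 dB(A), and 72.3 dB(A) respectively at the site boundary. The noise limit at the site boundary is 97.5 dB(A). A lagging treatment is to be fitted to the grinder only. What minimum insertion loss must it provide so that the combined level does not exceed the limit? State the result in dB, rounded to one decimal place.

2.2 dB

Fixed contribution from the other sources: Σ 10^(L/10) = 10^(92.3/10) + 10^(72.3/10) = 1.715e+09 (92.34 dB(A)).
The limit corresponds to 10^(97.5/10) = 5.623e+09; subtracting the fixed part leaves 3.908e+09 for the grinder, i.e. 95.92 dB(A).
So the grinder must be reduced from 98.1 to 95.92 dB(A): IL = 2.18 dB.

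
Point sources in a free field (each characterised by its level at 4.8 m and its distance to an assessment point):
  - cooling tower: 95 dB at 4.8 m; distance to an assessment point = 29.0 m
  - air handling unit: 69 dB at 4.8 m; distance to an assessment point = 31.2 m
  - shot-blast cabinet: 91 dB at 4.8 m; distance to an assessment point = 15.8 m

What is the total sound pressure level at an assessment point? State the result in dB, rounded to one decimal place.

First find each source's level at the receiver (point-source: −20·log₁₀(r/r_ref)), then combine on an intensity basis.
cooling tower: 95 − 20·log₁₀(29.0/4.8) = 95 − 15.62 = 79.38 dB.
air handling unit: 69 − 20·log₁₀(31.2/4.8) = 69 − 16.26 = 52.74 dB.
shot-blast cabinet: 91 − 20·log₁₀(15.8/4.8) = 91 − 10.35 = 80.65 dB.
Σ 10^(L/10) = 2.030e+08 → L_total = 10·log₁₀(2.030e+08) = 83.08 dB.

83.1 dB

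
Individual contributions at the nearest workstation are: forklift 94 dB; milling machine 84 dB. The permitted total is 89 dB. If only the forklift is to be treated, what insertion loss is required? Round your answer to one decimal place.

Fixed contribution from the other source: Σ 10^(L/10) = 10^(84/10) = 2.512e+08 (84.00 dB).
The limit corresponds to 10^(89/10) = 7.943e+08; subtracting the fixed part leaves 5.431e+08 for the forklift, i.e. 87.35 dB.
So the forklift must be reduced from 94 to 87.35 dB: IL = 6.65 dB.

6.7 dB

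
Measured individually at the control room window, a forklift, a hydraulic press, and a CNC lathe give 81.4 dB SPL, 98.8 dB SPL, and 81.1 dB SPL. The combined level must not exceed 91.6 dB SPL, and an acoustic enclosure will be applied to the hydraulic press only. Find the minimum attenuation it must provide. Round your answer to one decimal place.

The untreated sources together contribute 10^(81.4/10) + 10^(81.1/10) = 2.669e+08, i.e. 84.26 dB SPL.
The limit corresponds to 10^(91.6/10) = 1.445e+09; subtracting the fixed part leaves 1.179e+09 for the hydraulic press, i.e. 90.71 dB SPL.
Required insertion loss = 98.8 − 90.71 = 8.09 dB.

8.1 dB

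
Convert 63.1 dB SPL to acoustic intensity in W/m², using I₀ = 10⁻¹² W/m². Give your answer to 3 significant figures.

2.04e-06 W/m²

I/I₀ = 10^(63.1/10) = 2.042e+06, so I = 2.042e+06 × 10⁻¹² W/m².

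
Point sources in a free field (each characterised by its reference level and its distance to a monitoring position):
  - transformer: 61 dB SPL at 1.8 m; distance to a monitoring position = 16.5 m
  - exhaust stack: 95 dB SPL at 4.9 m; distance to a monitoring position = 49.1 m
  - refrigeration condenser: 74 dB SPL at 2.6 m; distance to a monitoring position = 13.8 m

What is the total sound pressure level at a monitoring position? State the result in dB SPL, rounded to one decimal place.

75.1 dB SPL

Propagate each source to the receiver with L = L_ref − 20·log₁₀(r/r_ref), then add intensities.
transformer: 61 − 20·log₁₀(16.5/1.8) = 61 − 19.24 = 41.76 dB SPL.
exhaust stack: 95 − 20·log₁₀(49.1/4.9) = 95 − 20.02 = 74.98 dB SPL.
refrigeration condenser: 74 − 20·log₁₀(13.8/2.6) = 74 − 14.50 = 59.50 dB SPL.
Σ 10^(L/10) = 3.240e+07 → L_total = 10·log₁₀(3.240e+07) = 75.11 dB SPL.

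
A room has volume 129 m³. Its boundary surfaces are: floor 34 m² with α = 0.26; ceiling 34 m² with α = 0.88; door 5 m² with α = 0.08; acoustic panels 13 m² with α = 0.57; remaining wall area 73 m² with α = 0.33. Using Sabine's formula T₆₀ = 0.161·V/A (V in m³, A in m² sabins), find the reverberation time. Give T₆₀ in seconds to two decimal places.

0.29 s

A = Σ Sᵢαᵢ = 34·0.26 + 34·0.88 + 5·0.08 + 13·0.57 + 73·0.33 = 70.66 m².
T₆₀ = 0.161·V/A = 0.161·129/70.66 = 0.294 s.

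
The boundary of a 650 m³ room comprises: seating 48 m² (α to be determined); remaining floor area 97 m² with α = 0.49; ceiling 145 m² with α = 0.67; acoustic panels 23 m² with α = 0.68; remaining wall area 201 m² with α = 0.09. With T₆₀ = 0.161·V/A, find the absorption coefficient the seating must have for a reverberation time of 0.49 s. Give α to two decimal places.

Required total absorption A = 0.161·650/0.49 = 213.57 m².
Absorption from the other surfaces = 97·0.49 + 145·0.67 + 23·0.68 + 201·0.09 = 178.41 m², so the seating must supply 35.16 m² over 48 m².
α = 35.16/48 = 0.733.

0.73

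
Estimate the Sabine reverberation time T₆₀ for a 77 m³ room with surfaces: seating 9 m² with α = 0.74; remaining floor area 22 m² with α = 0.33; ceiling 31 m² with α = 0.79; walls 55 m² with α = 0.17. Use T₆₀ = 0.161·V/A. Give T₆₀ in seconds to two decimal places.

0.26 s

Summing Sᵢαᵢ: 9·0.74 + 22·0.33 + 31·0.79 + 55·0.17 = 47.76 m².
T₆₀ = 0.161·V/A = 0.161·77/47.76 = 0.260 s.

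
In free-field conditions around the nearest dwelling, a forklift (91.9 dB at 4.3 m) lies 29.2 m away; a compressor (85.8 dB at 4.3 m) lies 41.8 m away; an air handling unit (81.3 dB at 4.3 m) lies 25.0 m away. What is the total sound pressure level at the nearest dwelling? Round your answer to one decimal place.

First find each source's level at the receiver (point-source: −20·log₁₀(r/r_ref)), then combine on an intensity basis.
forklift: 91.9 − 20·log₁₀(29.2/4.3) = 91.9 − 16.64 = 75.26 dB.
compressor: 85.8 − 20·log₁₀(41.8/4.3) = 85.8 − 19.75 = 66.05 dB.
air handling unit: 81.3 − 20·log₁₀(25.0/4.3) = 81.3 − 15.29 = 66.01 dB.
Σ 10^(L/10) = 4.160e+07 → L_total = 10·log₁₀(4.160e+07) = 76.19 dB.

76.2 dB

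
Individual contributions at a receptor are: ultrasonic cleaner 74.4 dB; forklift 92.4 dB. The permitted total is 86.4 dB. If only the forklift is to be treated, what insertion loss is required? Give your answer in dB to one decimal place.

6.3 dB

The untreated sources together contribute 10^(74.4/10) = 2.754e+07, i.e. 74.40 dB.
To meet 86.4 dB overall, the treated forklift may contribute at most 10^(86.4/10) − 2.754e+07 = 4.090e+08, i.e. 86.12 dB.
Required insertion loss = 92.4 − 86.12 = 6.28 dB.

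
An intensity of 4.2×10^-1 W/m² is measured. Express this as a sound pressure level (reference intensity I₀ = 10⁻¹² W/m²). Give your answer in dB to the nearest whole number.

L = 10·log₁₀(I/I₀) = 10·log₁₀(4.2×10^-1/10⁻¹²) = 10·log₁₀(4.2×10^11).
L = 10·(0.6232 + 11) = 116.23 dB.

116 dB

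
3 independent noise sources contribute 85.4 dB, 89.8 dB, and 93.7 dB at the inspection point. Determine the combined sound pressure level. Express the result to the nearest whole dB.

Incoherent sources combine by intensity addition: L_total = 10·log₁₀(Σ 10^(L_i/10)).
Σ 10^(L/10) = 10^(85.4/10) + 10^(89.8/10) + 10^(93.7/10) = 3.646e+09.
L_total = 10·log₁₀(3.646e+09) = 95.62 dB.

96 dB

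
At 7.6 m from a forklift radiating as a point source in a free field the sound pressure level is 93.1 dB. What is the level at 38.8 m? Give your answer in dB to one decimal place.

78.9 dB

Point-source attenuation: ΔL = 20·log₁₀(r₂/r₁) = 20·log₁₀(38.8/7.6) = 14.160 dB.
L₂ = 93.1 − 20·log₁₀(38.8/7.6) = 93.1 − 14.160 = 78.94 dB.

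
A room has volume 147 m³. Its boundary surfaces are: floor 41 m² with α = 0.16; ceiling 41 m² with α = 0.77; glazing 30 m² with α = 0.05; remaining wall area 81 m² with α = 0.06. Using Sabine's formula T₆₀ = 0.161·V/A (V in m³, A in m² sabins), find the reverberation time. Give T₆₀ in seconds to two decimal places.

A = Σ Sᵢαᵢ = 41·0.16 + 41·0.77 + 30·0.05 + 81·0.06 = 44.49 m².
T₆₀ = 0.161·V/A = 0.161·147/44.49 = 0.532 s.

0.53 s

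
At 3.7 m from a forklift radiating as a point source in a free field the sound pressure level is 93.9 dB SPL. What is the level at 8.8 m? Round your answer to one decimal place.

86.4 dB SPL

Point-source attenuation: ΔL = 20·log₁₀(r₂/r₁) = 20·log₁₀(8.8/3.7) = 7.526 dB.
L₂ = 93.9 − 20·log₁₀(8.8/3.7) = 93.9 − 7.526 = 86.37 dB SPL.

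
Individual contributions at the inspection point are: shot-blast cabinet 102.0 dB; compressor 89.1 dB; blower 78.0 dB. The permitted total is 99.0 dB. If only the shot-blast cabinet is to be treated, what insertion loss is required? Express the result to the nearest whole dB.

The untreated sources together contribute 10^(89.1/10) + 10^(78.0/10) = 8.759e+08, i.e. 89.42 dB.
To meet 99.0 dB overall, the treated shot-blast cabinet may contribute at most 10^(99.0/10) − 8.759e+08 = 7.067e+09, i.e. 98.49 dB.
Required insertion loss = 102.0 − 98.49 = 3.51 dB.

4 dB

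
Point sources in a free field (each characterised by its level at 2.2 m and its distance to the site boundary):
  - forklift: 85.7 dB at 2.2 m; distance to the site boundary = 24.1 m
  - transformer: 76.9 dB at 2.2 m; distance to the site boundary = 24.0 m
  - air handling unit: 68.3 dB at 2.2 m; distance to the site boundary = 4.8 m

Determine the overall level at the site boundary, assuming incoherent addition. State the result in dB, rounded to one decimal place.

66.9 dB

Apply inverse-square spreading to bring every level to the receiver, then sum 10^(L/10).
forklift: 85.7 − 20·log₁₀(24.1/2.2) = 85.7 − 20.79 = 64.91 dB.
transformer: 76.9 − 20·log₁₀(24.0/2.2) = 76.9 − 20.76 = 56.14 dB.
air handling unit: 68.3 − 20·log₁₀(4.8/2.2) = 68.3 − 6.78 = 61.52 dB.
Σ 10^(L/10) = 4.928e+06 → L_total = 10·log₁₀(4.928e+06) = 66.93 dB.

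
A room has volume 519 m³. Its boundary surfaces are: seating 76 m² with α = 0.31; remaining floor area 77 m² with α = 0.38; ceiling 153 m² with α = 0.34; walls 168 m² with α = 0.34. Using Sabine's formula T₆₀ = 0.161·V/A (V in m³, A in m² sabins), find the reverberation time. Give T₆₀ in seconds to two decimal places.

0.52 s

Summing Sᵢαᵢ: 76·0.31 + 77·0.38 + 153·0.34 + 168·0.34 = 161.96 m².
T₆₀ = 0.161 × 519 / 161.96 = 0.516 s.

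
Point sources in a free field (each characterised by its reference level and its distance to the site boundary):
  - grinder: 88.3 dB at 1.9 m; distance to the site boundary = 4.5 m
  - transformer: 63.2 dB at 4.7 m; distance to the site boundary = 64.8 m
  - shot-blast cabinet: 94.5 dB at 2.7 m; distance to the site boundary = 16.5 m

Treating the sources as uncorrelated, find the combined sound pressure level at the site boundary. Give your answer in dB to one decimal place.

82.9 dB

Propagate each source to the receiver with L = L_ref − 20·log₁₀(r/r_ref), then add intensities.
grinder: 88.3 − 20·log₁₀(4.5/1.9) = 88.3 − 7.49 = 80.81 dB.
transformer: 63.2 − 20·log₁₀(64.8/4.7) = 63.2 − 22.79 = 40.41 dB.
shot-blast cabinet: 94.5 − 20·log₁₀(16.5/2.7) = 94.5 − 15.72 = 78.78 dB.
Σ 10^(L/10) = 1.960e+08 → L_total = 10·log₁₀(1.960e+08) = 82.92 dB.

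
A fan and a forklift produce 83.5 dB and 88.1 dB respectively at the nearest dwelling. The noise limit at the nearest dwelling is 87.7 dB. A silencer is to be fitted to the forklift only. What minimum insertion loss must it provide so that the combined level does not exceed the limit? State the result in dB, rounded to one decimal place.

The untreated sources together contribute 10^(83.5/10) = 2.239e+08, i.e. 83.50 dB.
The limit corresponds to 10^(87.7/10) = 5.888e+08; subtracting the fixed part leaves 3.650e+08 for the forklift, i.e. 85.62 dB.
So the forklift must be reduced from 88.1 to 85.62 dB: IL = 2.48 dB.

2.5 dB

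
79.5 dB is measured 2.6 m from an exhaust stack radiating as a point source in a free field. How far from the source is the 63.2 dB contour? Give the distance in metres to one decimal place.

17.0 m

Point-source spreading drops the level by 20·log₁₀(r₂/r₁); inverting, r₂/r₁ = 10^(ΔL/20).
r₂ = 2.6·10^((79.5−63.2)/20) = 2.6·10^(16.3/20) = 16.98 m.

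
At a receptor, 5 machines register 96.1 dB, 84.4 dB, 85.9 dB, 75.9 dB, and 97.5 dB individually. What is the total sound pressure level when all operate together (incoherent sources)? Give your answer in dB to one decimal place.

100.2 dB

Incoherent sources combine by intensity addition: L_total = 10·log₁₀(Σ 10^(L_i/10)).
Σ 10^(L/10) = 10^(96.1/10) + 10^(84.4/10) + 10^(85.9/10) + 10^(75.9/10) + 10^(97.5/10) = 1.040e+10.
L_total = 10·log₁₀(1.040e+10) = 100.17 dB.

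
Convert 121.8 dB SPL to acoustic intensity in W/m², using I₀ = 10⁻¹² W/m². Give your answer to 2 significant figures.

L = 10·log₁₀(I/I₀) ⇒ I = I₀·10^(L/10) = 10⁻¹² × 10^12.18.

1.5 W/m²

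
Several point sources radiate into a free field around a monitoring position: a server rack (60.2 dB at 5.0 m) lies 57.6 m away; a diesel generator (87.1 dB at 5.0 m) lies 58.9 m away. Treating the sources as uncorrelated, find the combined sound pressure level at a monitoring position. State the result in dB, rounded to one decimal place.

Apply inverse-square spreading to bring every level to the receiver, then sum 10^(L/10).
server rack: 60.2 − 20·log₁₀(57.6/5.0) = 60.2 − 21.23 = 38.97 dB.
diesel generator: 87.1 − 20·log₁₀(58.9/5.0) = 87.1 − 21.42 = 65.68 dB.
Σ 10^(L/10) = 3.704e+06 → L_total = 10·log₁₀(3.704e+06) = 65.69 dB.

65.7 dB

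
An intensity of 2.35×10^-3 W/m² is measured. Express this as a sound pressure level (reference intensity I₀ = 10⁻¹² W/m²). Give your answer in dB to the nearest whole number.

L = 10·log₁₀(I/I₀) = 10·log₁₀(2.35×10^-3/10⁻¹²) = 10·log₁₀(2.35×10^9).
L = 10·(0.3711 + 9) = 93.71 dB.

94 dB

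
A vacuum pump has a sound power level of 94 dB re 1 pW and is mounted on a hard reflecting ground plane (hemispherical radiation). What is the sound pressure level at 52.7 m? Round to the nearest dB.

The power spreads over a hemisphere of area 2π·r², so L_p = L_w − 10·log₁₀(2π·r²).
2π·r² = 1.745e+04 m², 10·log₁₀ of that is 42.418 dB.
L_p = 94 − 42.418 = 51.58 dB.

52 dB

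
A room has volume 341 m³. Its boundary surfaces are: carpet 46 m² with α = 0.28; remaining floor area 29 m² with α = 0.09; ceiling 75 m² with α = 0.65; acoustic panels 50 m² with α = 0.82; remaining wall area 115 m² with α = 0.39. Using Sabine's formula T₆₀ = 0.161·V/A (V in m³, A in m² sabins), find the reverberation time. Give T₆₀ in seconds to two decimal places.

0.37 s

A = Σ Sᵢαᵢ = 46·0.28 + 29·0.09 + 75·0.65 + 50·0.82 + 115·0.39 = 150.09 m².
T₆₀ = 0.161 × 341 / 150.09 = 0.366 s.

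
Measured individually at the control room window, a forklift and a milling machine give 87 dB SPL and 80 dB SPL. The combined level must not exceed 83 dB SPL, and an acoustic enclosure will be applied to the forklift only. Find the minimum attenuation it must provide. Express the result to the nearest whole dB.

7 dB

Everything except the forklift sums to 10^(80/10) = 1.000e+08 in linear terms, 80.00 dB SPL.
To meet 83 dB SPL overall, the treated forklift may contribute at most 10^(83/10) − 1.000e+08 = 9.953e+07, i.e. 79.98 dB SPL.
So the forklift must be reduced from 87 to 79.98 dB SPL: IL = 7.02 dB.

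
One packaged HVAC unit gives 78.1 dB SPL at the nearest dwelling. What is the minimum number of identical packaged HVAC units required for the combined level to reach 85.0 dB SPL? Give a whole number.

5

The shortfall is 85.0 − 78.1 = 6.9 dB, and N units add 10·log₁₀ N, so need 10·log₁₀ N ≥ 6.9.
N ≥ 10^(6.9/10) = 4.898, so N = 5.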